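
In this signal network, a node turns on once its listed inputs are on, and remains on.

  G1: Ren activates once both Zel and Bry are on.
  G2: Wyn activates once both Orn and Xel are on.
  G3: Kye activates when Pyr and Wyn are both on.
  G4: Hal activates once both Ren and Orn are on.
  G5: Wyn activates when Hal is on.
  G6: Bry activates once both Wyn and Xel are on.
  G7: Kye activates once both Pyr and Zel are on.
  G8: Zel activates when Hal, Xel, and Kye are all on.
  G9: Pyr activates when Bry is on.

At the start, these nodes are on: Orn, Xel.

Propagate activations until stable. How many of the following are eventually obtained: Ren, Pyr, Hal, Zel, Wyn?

2

Orn and Xel are on, so Wyn activates (G2).
G6: Wyn and Xel on → Bry on.
G9: Bry on → Pyr on.
Ren would need Zel and Bry (G1), but Zel never turns on.
Pyr: reached.
Hal would need Ren and Orn (G4), but Ren never turns on.
Zel would need Hal, Xel, and Kye (G8), but Hal never turns on.
Wyn: reached.
Reached: Pyr and Wyn — 2 of the 5.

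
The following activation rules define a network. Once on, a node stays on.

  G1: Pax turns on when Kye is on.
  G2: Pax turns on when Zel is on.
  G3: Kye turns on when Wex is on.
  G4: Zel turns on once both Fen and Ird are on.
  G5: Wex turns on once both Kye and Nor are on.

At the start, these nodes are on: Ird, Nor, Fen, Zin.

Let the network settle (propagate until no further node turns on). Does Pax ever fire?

G4: Fen and Ird on → Zel on.
G2: Zel on → Pax on.

Yes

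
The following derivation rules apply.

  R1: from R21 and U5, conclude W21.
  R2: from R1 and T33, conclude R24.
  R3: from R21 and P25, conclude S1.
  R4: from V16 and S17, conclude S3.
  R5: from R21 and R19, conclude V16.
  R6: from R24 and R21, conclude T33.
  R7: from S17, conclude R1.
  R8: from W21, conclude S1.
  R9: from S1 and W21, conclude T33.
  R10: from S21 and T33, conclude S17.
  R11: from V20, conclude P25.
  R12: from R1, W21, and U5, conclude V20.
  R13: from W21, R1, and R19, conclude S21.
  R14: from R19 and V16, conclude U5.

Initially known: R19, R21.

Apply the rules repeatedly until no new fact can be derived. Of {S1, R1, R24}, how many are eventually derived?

R21 and R19 hold, so V16 follows (R5).
R19 and V16 hold, so U5 follows (R14).
R21 and U5 hold, so W21 follows (R1).
W21 holds, so S1 follows (R8).
S1: reached.
R1 would need S17 (R7), but S17 is never established.
R24 would need R1 and T33 (R2), but R1 is never established.
Reached: S1 — 1 of the 3.

1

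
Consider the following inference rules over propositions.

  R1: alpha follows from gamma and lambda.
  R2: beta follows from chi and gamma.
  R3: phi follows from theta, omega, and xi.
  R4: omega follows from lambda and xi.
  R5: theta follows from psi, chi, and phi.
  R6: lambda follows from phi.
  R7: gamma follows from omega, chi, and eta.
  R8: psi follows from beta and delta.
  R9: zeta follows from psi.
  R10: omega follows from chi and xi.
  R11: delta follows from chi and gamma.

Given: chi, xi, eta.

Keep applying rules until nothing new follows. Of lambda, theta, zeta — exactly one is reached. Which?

zeta

From chi and xi, R10 gives omega.
omega, chi, and eta hold, so gamma follows (R7).
chi and gamma hold, so delta follows (R11).
From chi and gamma, R2 gives beta.
From beta and delta, R8 gives psi.
From psi, R9 gives zeta.
theta would need psi, chi, and phi (R5), but phi is never established. lambda would need phi (R6), but phi is never established.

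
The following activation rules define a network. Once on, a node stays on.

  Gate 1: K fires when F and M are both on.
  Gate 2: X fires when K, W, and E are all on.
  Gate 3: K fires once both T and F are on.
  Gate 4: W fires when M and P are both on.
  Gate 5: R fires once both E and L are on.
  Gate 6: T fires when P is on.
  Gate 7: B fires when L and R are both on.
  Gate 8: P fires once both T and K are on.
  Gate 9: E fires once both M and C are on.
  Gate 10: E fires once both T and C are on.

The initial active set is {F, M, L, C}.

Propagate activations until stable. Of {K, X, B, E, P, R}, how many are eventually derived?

Gate 9: M and C on → E on.
F and M are on, so K fires (Gate 1).
E and L are on, so R fires (Gate 5).
Gate 7: L and R on → B on.
K: reached.
X would need K, W, and E (Gate 2), but W never turns on.
B: reached.
E: reached.
P would need T and K (Gate 8), but T never turns on.
R: reached.
Reached: K, B, E, and R — 4 of the 6.

4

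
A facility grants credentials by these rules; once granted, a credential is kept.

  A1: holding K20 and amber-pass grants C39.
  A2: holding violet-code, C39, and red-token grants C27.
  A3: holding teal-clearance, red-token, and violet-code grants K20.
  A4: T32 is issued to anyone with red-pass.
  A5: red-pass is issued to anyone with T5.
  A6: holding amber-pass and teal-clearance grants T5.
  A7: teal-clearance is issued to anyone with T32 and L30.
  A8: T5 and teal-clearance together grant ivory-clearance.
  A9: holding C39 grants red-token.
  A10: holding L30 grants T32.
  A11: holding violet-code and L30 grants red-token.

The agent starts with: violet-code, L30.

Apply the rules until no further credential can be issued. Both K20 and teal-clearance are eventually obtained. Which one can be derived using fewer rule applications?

teal-clearance

teal-clearance: Holding L30 grants T32 (A10). Holding T32 and L30 grants teal-clearance (A7). [2 rule applications]
K20: Holding violet-code and L30 grants red-token (A11). Holding L30 grants T32 (A10). Holding T32 and L30 grants teal-clearance (A7). Holding teal-clearance, red-token, and violet-code grants K20 (A3). [4 rule applications]
teal-clearance needs fewer.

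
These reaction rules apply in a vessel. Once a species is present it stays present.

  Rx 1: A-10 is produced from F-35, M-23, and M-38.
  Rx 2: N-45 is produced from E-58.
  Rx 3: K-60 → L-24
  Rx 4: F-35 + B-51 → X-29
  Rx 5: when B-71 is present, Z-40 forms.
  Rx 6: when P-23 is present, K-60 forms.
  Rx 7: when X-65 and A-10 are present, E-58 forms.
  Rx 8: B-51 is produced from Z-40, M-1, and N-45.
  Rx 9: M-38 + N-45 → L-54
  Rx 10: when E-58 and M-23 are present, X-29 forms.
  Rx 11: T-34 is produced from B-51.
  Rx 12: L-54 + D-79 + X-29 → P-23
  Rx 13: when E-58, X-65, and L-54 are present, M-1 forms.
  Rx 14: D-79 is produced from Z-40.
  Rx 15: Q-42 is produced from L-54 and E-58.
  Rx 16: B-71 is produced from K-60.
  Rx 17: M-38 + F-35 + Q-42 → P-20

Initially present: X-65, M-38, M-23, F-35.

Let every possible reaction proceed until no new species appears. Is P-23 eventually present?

P-23 would need L-54, D-79, and X-29 (Rx 12), but D-79 never forms.

No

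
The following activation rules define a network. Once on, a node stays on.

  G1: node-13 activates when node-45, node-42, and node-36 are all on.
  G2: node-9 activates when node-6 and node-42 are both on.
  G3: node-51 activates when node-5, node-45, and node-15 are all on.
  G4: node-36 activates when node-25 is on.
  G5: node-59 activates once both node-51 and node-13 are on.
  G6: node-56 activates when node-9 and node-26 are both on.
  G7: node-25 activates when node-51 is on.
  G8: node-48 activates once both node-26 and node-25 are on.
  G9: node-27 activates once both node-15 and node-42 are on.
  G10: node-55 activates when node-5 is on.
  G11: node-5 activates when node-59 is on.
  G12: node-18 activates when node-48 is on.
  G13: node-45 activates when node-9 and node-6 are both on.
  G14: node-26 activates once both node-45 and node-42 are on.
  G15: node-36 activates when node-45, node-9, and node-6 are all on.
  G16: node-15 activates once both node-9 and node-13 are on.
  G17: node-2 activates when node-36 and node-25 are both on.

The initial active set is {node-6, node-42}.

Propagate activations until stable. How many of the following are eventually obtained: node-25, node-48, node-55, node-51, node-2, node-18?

node-25 would need node-51 (G7), but node-51 never turns on.
node-48 would need node-26 and node-25 (G8), but node-25 never turns on.
node-55 would need node-5 (G10), but node-5 never turns on.
node-51 would need node-5, node-45, and node-15 (G3), but node-5 never turns on.
node-2 would need node-36 and node-25 (G17), but node-25 never turns on.
node-18 would need node-48 (G12), but node-48 never turns on.
None of the 6 are reached.

0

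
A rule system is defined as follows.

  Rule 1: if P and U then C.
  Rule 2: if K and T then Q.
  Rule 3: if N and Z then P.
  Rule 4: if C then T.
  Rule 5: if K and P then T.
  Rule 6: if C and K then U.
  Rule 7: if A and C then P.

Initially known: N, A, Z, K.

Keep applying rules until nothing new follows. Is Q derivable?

Yes

N and Z hold, so P follows (Rule 3).
K and P hold, so T follows (Rule 5).
From K and T, Rule 2 gives Q.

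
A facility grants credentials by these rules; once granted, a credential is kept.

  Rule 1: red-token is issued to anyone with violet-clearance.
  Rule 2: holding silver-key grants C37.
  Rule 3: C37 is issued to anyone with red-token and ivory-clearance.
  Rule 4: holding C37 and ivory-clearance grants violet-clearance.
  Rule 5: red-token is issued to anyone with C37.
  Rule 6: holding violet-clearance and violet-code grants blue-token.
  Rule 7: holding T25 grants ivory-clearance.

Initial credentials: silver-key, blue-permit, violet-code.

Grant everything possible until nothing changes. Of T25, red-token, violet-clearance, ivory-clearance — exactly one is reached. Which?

red-token

Holding silver-key grants C37 (Rule 2).
Holding C37 grants red-token (Rule 5).
violet-clearance would need C37 and ivory-clearance (Rule 4), but ivory-clearance is never granted. ivory-clearance would need T25 (Rule 7), but T25 is never granted. No rule produces T25, and it is not given.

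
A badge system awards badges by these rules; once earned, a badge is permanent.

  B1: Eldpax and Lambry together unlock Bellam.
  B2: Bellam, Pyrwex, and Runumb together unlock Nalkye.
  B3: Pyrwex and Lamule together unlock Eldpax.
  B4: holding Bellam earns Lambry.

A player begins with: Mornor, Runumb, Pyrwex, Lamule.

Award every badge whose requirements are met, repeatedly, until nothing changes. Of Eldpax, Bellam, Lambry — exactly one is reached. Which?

With Pyrwex and Lamule, Eldpax is earned (B3).
Lambry would need Bellam (B4), but Bellam is never earned. Bellam would need Eldpax and Lambry (B1), but Lambry is never earned.

Eldpax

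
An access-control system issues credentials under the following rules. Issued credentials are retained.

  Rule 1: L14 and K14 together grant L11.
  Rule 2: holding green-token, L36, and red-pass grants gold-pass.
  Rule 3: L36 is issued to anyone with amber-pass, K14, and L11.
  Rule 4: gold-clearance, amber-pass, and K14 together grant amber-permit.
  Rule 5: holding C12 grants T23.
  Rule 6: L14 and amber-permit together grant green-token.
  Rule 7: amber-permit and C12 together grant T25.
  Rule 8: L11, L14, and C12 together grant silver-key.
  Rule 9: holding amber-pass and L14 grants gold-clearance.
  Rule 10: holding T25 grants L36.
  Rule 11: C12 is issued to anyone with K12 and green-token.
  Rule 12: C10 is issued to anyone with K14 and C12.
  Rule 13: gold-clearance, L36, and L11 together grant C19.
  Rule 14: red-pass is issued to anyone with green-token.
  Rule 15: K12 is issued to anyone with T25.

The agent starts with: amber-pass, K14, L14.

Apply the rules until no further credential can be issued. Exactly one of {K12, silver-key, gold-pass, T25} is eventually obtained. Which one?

gold-pass

Holding amber-pass and L14 grants gold-clearance (Rule 9).
Holding L14 and K14 grants L11 (Rule 1).
Holding amber-pass, K14, and L11 grants L36 (Rule 3).
Holding gold-clearance, amber-pass, and K14 grants amber-permit (Rule 4).
Holding L14 and amber-permit grants green-token (Rule 6).
Holding green-token grants red-pass (Rule 14).
Holding green-token, L36, and red-pass grants gold-pass (Rule 2).
silver-key would need L11, L14, and C12 (Rule 8), but C12 is never granted. K12 would need T25 (Rule 15), but T25 is never granted. T25 would need amber-permit and C12 (Rule 7), but C12 is never granted.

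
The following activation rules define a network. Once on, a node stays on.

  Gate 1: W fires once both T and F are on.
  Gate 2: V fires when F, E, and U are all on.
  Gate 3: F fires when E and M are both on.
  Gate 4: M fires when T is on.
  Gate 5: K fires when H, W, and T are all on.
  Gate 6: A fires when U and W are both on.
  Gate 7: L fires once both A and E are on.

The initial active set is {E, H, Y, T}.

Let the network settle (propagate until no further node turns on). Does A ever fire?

No

A would need U and W (Gate 6), but U never turns on.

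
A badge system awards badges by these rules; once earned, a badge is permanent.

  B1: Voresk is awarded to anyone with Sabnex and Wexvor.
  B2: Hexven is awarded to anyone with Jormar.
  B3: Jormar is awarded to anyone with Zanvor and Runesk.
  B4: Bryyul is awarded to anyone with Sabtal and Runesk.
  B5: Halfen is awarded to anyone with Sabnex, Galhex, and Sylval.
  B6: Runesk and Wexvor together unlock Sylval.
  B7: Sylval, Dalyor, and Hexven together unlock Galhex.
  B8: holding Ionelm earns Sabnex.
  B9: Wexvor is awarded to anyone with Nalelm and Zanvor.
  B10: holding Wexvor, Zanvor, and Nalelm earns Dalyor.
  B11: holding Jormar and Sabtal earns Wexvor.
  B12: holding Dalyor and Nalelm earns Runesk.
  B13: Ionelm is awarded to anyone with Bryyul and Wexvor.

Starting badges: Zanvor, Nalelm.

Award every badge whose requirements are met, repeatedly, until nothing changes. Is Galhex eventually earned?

With Nalelm and Zanvor, Wexvor is earned (B9).
With Wexvor, Zanvor, and Nalelm, Dalyor is earned (B10).
With Dalyor and Nalelm, Runesk is earned (B12).
With Runesk and Wexvor, Sylval is earned (B6).
With Zanvor and Runesk, Jormar is earned (B3).
With Jormar, Hexven is earned (B2).
With Sylval, Dalyor, and Hexven, Galhex is earned (B7).

Yes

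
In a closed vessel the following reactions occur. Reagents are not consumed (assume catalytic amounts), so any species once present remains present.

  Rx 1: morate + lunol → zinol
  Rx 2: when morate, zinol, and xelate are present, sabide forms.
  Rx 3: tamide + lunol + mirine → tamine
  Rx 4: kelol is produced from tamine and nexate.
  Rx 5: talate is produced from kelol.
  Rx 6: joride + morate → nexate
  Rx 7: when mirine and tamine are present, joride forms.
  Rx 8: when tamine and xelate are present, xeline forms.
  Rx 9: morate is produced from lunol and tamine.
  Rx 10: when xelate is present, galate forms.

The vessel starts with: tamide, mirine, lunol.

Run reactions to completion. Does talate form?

tamide, lunol, and mirine present → tamine forms (Rx 3).
mirine and tamine present → joride forms (Rx 7).
lunol and tamine present → morate forms (Rx 9).
joride and morate present → nexate forms (Rx 6).
tamine and nexate present → kelol forms (Rx 4).
kelol present → talate forms (Rx 5).

Yes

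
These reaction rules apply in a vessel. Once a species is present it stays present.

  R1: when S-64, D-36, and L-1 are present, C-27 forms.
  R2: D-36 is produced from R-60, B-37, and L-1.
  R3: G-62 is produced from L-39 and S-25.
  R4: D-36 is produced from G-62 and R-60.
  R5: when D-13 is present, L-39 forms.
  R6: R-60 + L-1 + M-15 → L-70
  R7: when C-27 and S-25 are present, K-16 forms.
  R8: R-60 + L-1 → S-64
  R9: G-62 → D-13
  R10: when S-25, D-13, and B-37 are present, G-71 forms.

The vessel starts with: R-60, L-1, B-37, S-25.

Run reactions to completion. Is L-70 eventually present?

No

L-70 would need R-60, L-1, and M-15 (R6), but M-15 never forms.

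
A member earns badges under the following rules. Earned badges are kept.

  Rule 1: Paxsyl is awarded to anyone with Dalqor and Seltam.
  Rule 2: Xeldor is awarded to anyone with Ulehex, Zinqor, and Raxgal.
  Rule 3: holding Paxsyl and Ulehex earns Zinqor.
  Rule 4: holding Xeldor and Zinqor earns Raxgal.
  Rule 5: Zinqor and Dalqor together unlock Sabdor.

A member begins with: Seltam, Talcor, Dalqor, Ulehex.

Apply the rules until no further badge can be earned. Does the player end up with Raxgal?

Raxgal would need Xeldor and Zinqor (Rule 4), but Xeldor is never earned.

No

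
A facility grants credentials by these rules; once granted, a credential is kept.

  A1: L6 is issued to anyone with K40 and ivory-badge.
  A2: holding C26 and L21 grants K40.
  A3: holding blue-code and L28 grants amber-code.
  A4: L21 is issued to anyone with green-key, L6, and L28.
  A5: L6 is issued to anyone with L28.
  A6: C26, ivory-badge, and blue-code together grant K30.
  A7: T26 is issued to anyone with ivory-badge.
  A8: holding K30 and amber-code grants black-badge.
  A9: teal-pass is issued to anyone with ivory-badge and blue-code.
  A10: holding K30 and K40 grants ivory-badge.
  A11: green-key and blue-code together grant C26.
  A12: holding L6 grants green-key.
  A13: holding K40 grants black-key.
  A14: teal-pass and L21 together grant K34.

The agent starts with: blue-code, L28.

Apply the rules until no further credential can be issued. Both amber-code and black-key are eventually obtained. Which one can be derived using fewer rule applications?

amber-code: Holding blue-code and L28 grants amber-code (A3). [1 rule application]
black-key: Holding L28 grants L6 (A5). Holding L6 grants green-key (A12). Holding green-key and blue-code grants C26 (A11). Holding green-key, L6, and L28 grants L21 (A4). Holding C26 and L21 grants K40 (A2). Holding K40 grants black-key (A13). [6 rule applications]
amber-code needs fewer.

amber-code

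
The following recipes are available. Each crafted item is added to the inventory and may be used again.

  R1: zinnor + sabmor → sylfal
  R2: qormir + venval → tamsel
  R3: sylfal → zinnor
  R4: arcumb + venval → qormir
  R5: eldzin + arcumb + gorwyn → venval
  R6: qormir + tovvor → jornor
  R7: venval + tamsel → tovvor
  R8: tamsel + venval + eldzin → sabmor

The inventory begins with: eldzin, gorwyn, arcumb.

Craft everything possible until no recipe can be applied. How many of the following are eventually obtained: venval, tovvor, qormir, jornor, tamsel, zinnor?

5

eldzin + arcumb + gorwyn → venval (R5).
arcumb + venval → qormir (R4).
qormir + venval → tamsel (R2).
venval + tamsel → tovvor (R7).
Using R6, qormir and tovvor make jornor.
venval: reached.
tovvor: reached.
qormir: reached.
jornor: reached.
tamsel: reached.
zinnor would need sylfal (R3), but sylfal is never obtained.
Reached: venval, tovvor, qormir, jornor, and tamsel — 5 of the 6.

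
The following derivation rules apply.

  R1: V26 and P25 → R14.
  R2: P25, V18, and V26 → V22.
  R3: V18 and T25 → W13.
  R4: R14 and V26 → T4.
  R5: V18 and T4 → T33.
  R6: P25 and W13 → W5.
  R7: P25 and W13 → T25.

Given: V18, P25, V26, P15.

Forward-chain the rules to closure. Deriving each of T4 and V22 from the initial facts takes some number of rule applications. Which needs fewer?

V22: P25, V18, and V26 hold, so V22 follows (R2). [1 rule application]
T4: V26 and P25 hold, so R14 follows (R1). From R14 and V26, R4 gives T4. [2 rule applications]
V22 needs fewer.

V22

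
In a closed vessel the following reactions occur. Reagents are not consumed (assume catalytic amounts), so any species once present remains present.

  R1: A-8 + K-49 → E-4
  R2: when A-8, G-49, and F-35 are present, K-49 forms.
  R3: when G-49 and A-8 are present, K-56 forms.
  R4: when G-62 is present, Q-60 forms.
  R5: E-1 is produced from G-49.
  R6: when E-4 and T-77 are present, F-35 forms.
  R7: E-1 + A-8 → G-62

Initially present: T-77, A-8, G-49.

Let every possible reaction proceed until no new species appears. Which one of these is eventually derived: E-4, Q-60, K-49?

G-49 present → E-1 forms (R5).
E-1 and A-8 present → G-62 forms (R7).
G-62 present → Q-60 forms (R4).
K-49 would need A-8, G-49, and F-35 (R2), but F-35 never forms. E-4 would need A-8 and K-49 (R1), but K-49 never forms.

Q-60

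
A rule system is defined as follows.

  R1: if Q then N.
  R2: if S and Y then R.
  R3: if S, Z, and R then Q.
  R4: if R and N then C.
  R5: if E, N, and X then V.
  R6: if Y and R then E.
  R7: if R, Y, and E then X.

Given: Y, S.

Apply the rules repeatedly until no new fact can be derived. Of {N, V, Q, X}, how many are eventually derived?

From S and Y, R2 gives R.
Y and R hold, so E follows (R6).
From R, Y, and E, R7 gives X.
N would need Q (R1), but Q is never established.
V would need E, N, and X (R5), but N is never established.
Q would need S, Z, and R (R3), but Z is never established.
X: reached.
Reached: X — 1 of the 4.

1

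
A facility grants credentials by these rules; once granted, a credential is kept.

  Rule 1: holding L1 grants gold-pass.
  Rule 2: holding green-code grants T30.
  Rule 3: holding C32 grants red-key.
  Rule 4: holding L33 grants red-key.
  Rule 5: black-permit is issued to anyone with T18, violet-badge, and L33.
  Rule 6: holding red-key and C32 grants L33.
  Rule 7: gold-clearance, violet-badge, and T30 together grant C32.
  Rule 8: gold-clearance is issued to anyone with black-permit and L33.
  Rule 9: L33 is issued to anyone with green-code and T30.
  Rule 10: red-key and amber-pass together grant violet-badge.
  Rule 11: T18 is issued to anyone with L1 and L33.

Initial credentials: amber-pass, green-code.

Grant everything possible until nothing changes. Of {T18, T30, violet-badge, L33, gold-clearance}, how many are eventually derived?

Holding green-code grants T30 (Rule 2).
Holding green-code and T30 grants L33 (Rule 9).
Holding L33 grants red-key (Rule 4).
Holding red-key and amber-pass grants violet-badge (Rule 10).
T18 would need L1 and L33 (Rule 11), but L1 is never granted.
T30: reached.
violet-badge: reached.
L33: reached.
gold-clearance would need black-permit and L33 (Rule 8), but black-permit is never granted.
Reached: T30, violet-badge, and L33 — 3 of the 5.

3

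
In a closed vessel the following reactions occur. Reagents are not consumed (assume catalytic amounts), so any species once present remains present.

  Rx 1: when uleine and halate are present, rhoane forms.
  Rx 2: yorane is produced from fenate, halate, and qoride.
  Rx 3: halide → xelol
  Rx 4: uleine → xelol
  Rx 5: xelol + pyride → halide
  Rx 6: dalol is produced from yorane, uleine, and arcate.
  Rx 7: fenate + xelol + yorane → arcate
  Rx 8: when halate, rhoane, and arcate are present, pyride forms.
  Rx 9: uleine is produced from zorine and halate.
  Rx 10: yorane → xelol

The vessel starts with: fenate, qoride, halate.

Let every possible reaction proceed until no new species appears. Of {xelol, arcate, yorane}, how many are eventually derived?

fenate, halate, and qoride present → yorane forms (Rx 2).
yorane present → xelol forms (Rx 10).
fenate, xelol, and yorane present → arcate forms (Rx 7).
xelol: reached.
arcate: reached.
yorane: reached.
All 3 are reached.

3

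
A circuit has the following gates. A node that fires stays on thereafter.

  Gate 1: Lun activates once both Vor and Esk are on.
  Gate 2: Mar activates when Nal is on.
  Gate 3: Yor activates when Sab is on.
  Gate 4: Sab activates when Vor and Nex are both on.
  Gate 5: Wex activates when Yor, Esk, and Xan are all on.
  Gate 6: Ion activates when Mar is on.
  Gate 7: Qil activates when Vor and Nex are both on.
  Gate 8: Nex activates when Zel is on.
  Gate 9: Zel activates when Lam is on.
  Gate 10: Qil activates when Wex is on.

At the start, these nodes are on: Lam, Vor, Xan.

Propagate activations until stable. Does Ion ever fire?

No

Ion would need Mar (Gate 6), but Mar never turns on.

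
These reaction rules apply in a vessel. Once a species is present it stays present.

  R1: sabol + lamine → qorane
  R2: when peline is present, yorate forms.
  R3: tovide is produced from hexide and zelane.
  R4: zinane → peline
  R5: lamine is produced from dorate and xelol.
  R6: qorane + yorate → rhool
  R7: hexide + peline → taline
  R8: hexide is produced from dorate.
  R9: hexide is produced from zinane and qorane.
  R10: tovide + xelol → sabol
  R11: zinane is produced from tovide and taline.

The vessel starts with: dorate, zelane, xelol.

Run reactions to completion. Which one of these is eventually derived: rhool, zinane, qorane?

qorane

dorate and xelol present → lamine forms (R5).
dorate present → hexide forms (R8).
hexide and zelane present → tovide forms (R3).
tovide and xelol present → sabol forms (R10).
sabol and lamine present → qorane forms (R1).
rhool would need qorane and yorate (R6), but yorate never forms. zinane would need tovide and taline (R11), but taline never forms.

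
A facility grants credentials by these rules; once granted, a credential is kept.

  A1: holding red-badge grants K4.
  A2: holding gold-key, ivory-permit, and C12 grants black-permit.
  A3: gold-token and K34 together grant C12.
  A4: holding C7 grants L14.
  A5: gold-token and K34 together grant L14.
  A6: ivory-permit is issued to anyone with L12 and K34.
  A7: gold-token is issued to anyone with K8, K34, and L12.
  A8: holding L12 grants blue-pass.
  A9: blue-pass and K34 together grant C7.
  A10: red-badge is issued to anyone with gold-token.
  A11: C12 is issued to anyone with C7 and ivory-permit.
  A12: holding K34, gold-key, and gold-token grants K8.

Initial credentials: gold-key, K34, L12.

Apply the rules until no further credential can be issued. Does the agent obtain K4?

K4 would need red-badge (A1), but red-badge is never granted.

No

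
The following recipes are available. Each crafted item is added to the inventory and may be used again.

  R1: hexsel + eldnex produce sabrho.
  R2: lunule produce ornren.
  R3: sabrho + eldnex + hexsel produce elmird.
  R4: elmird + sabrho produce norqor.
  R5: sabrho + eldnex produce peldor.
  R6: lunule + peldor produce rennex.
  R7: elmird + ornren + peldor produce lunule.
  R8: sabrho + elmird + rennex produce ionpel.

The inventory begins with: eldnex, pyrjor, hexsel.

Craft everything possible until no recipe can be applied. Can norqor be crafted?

Yes

Using R1, hexsel and eldnex make sabrho.
sabrho + eldnex + hexsel → elmird (R3).
Using R4, elmird and sabrho make norqor.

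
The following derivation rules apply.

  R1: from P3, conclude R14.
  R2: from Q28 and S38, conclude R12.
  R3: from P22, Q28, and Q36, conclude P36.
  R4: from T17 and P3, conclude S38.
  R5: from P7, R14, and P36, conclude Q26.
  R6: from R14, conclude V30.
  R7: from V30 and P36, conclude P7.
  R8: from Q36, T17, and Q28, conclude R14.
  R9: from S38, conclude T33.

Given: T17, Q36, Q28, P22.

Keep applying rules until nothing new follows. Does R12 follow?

No

R12 would need Q28 and S38 (R2), but S38 is never established.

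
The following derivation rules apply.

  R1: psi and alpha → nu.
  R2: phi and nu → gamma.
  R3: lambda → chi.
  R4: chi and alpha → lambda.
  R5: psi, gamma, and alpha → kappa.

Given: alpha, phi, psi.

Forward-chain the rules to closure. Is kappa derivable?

Yes

psi and alpha hold, so nu follows (R1).
From phi and nu, R2 gives gamma.
From psi, gamma, and alpha, R5 gives kappa.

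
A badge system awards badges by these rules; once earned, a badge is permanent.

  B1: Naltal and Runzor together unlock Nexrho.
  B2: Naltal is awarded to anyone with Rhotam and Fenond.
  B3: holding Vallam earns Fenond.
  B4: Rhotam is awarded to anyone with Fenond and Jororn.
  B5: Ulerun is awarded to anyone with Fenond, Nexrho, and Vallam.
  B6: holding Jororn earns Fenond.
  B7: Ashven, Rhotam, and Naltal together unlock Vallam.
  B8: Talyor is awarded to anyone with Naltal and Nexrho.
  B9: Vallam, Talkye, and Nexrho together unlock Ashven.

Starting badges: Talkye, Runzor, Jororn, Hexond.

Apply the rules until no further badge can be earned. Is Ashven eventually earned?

Ashven would need Vallam, Talkye, and Nexrho (B9), but Vallam is never earned.

No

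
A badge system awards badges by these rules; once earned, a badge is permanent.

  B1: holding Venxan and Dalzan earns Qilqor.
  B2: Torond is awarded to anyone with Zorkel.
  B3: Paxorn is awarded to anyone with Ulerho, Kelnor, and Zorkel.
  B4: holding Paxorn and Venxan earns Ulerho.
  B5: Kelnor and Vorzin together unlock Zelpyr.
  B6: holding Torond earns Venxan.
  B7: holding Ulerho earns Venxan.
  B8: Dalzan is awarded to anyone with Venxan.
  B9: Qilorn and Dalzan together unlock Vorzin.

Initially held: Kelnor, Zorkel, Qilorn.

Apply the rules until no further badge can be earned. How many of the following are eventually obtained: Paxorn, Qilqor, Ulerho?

With Zorkel, Torond is earned (B2).
With Torond, Venxan is earned (B6).
With Venxan, Dalzan is earned (B8).
With Venxan and Dalzan, Qilqor is earned (B1).
Paxorn would need Ulerho, Kelnor, and Zorkel (B3), but Ulerho is never earned.
Qilqor: reached.
Ulerho would need Paxorn and Venxan (B4), but Paxorn is never earned.
Reached: Qilqor — 1 of the 3.

1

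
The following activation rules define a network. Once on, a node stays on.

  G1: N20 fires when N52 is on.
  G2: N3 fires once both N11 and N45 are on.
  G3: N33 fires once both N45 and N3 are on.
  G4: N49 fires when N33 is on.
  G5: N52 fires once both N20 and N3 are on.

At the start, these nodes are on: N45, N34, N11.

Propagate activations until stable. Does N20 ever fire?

No

N20 would need N52 (G1), but N52 never turns on.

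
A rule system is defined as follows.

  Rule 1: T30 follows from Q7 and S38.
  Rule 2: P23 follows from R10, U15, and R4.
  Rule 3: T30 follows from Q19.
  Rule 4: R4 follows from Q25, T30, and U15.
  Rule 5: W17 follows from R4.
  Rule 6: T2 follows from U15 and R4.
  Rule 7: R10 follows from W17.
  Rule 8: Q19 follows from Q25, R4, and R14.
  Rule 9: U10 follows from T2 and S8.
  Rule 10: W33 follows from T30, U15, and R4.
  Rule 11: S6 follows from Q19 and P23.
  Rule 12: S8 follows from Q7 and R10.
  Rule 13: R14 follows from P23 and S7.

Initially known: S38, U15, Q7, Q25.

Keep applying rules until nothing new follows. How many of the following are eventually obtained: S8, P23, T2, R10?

Q7 and S38 hold, so T30 follows (Rule 1).
Q25, T30, and U15 hold, so R4 follows (Rule 4).
From U15 and R4, Rule 6 gives T2.
R4 holds, so W17 follows (Rule 5).
W17 holds, so R10 follows (Rule 7).
From R10, U15, and R4, Rule 2 gives P23.
From Q7 and R10, Rule 12 gives S8.
S8: reached.
P23: reached.
T2: reached.
R10: reached.
All 4 are reached.

4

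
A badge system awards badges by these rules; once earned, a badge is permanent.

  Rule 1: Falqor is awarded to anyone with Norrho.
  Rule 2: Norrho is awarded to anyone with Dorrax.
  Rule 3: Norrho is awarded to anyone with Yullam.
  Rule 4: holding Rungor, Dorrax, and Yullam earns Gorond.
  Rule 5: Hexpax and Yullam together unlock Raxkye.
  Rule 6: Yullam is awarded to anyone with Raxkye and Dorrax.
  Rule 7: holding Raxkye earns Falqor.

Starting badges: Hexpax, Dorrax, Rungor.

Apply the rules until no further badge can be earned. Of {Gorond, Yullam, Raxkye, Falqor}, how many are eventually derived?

1

With Dorrax, Norrho is earned (Rule 2).
With Norrho, Falqor is earned (Rule 1).
Gorond would need Rungor, Dorrax, and Yullam (Rule 4), but Yullam is never earned.
Yullam would need Raxkye and Dorrax (Rule 6), but Raxkye is never earned.
Raxkye would need Hexpax and Yullam (Rule 5), but Yullam is never earned.
Falqor: reached.
Reached: Falqor — 1 of the 4.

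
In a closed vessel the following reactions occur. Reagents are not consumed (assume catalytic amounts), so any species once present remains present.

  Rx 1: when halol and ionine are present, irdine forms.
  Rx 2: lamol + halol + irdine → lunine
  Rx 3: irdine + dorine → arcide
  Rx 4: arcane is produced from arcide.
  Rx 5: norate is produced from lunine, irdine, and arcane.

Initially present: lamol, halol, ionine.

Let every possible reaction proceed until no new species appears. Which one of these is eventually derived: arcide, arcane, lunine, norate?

halol and ionine present → irdine forms (Rx 1).
lamol, halol, and irdine present → lunine forms (Rx 2).
arcide would need irdine and dorine (Rx 3), but dorine never forms. arcane would need arcide (Rx 4), but arcide never forms. norate would need lunine, irdine, and arcane (Rx 5), but arcane never forms.

lunine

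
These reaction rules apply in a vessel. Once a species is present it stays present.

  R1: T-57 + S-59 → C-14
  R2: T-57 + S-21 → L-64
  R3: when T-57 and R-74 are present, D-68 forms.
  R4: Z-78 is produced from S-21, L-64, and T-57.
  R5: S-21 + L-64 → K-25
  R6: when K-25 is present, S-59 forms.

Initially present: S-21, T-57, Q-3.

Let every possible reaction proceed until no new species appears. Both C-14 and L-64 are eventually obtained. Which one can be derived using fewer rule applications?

L-64

L-64: T-57 and S-21 present → L-64 forms (R2). [1 rule application]
C-14: T-57 and S-21 present → L-64 forms (R2). S-21 and L-64 present → K-25 forms (R5). K-25 present → S-59 forms (R6). T-57 and S-59 present → C-14 forms (R1). [4 rule applications]
L-64 needs fewer.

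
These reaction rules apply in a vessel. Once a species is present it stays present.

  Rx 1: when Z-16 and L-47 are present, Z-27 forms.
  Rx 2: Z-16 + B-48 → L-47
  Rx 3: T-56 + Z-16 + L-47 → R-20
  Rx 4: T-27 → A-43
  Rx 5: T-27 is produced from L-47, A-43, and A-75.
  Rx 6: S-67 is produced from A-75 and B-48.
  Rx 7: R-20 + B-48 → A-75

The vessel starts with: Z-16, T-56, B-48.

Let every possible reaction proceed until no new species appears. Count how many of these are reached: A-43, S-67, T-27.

Z-16 and B-48 present → L-47 forms (Rx 2).
T-56, Z-16, and L-47 present → R-20 forms (Rx 3).
R-20 and B-48 present → A-75 forms (Rx 7).
A-75 and B-48 present → S-67 forms (Rx 6).
A-43 would need T-27 (Rx 4), but T-27 never forms.
S-67: reached.
T-27 would need L-47, A-43, and A-75 (Rx 5), but A-43 never forms.
Reached: S-67 — 1 of the 3.

1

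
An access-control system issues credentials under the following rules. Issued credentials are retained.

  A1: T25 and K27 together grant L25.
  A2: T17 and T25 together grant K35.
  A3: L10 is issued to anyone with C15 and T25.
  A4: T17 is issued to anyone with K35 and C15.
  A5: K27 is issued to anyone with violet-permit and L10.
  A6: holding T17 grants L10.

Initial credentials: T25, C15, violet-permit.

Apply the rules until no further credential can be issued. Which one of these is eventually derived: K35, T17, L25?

Holding C15 and T25 grants L10 (A3).
Holding violet-permit and L10 grants K27 (A5).
Holding T25 and K27 grants L25 (A1).
K35 would need T17 and T25 (A2), but T17 is never granted. T17 would need K35 and C15 (A4), but K35 is never granted.

L25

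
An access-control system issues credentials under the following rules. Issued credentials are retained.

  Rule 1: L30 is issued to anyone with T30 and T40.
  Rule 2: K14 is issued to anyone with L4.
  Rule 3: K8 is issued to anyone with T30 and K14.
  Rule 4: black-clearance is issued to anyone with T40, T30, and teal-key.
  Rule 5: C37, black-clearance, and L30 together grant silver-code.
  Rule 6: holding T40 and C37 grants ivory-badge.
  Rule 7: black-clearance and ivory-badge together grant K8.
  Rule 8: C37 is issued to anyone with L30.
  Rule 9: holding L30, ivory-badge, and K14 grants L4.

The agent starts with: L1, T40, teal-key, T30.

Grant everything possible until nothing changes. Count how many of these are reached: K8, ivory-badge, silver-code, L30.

Holding T30 and T40 grants L30 (Rule 1).
Holding T40, T30, and teal-key grants black-clearance (Rule 4).
Holding L30 grants C37 (Rule 8).
Holding T40 and C37 grants ivory-badge (Rule 6).
Holding C37, black-clearance, and L30 grants silver-code (Rule 5).
Holding black-clearance and ivory-badge grants K8 (Rule 7).
K8: reached.
ivory-badge: reached.
silver-code: reached.
L30: reached.
All 4 are reached.

4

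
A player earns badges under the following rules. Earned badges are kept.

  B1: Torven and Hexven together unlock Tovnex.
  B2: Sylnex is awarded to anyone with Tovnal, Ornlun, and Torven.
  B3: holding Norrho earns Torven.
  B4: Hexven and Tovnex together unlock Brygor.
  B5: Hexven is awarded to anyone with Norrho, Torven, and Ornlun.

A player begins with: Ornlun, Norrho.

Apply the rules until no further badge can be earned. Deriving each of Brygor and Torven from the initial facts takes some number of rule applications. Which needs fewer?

Torven: With Norrho, Torven is earned (B3). [1 rule application]
Brygor: With Norrho, Torven is earned (B3). With Norrho, Torven, and Ornlun, Hexven is earned (B5). With Torven and Hexven, Tovnex is earned (B1). With Hexven and Tovnex, Brygor is earned (B4). [4 rule applications]
Torven needs fewer.

Torven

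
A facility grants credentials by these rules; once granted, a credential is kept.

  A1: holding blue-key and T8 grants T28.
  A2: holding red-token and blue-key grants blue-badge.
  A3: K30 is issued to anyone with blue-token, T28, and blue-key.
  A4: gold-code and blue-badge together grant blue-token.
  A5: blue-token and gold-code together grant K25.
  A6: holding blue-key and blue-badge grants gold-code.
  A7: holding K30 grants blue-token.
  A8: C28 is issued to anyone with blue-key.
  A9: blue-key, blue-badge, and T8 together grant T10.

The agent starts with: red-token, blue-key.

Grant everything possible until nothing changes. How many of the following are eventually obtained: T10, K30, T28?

0

T10 would need blue-key, blue-badge, and T8 (A9), but T8 is never granted.
K30 would need blue-token, T28, and blue-key (A3), but T28 is never granted.
T28 would need blue-key and T8 (A1), but T8 is never granted.
None of the 3 are reached.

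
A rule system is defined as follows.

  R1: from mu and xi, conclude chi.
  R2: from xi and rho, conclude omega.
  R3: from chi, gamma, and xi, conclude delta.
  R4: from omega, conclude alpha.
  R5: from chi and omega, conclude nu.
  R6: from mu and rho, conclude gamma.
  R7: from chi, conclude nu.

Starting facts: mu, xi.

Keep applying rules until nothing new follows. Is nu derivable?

mu and xi hold, so chi follows (R1).
chi holds, so nu follows (R7).

Yes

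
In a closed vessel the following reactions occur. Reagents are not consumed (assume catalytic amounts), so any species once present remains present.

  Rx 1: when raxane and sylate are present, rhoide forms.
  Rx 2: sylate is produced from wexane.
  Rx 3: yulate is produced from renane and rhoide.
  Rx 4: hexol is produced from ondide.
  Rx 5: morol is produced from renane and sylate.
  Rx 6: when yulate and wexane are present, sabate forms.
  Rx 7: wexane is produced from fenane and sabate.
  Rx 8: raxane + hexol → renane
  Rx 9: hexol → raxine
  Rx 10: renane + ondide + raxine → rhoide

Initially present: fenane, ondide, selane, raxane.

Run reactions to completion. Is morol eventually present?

morol would need renane and sylate (Rx 5), but sylate never forms.

No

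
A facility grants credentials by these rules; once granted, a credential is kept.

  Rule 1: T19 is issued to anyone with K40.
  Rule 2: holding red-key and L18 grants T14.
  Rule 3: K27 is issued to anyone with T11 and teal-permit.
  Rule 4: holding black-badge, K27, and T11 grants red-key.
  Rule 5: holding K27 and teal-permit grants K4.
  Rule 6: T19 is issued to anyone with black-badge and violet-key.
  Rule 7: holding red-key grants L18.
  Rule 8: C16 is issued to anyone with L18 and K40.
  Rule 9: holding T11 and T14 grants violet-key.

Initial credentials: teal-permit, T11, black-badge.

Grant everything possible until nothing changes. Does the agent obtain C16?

C16 would need L18 and K40 (Rule 8), but K40 is never granted.

No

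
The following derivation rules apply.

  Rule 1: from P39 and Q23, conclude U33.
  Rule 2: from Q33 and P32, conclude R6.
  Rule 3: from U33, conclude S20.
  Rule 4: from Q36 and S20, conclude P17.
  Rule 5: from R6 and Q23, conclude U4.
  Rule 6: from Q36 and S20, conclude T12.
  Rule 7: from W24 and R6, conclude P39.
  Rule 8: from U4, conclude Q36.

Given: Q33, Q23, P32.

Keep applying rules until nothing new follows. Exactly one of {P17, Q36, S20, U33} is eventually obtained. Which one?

From Q33 and P32, Rule 2 gives R6.
R6 and Q23 hold, so U4 follows (Rule 5).
U4 holds, so Q36 follows (Rule 8).
P17 would need Q36 and S20 (Rule 4), but S20 is never established. S20 would need U33 (Rule 3), but U33 is never established. U33 would need P39 and Q23 (Rule 1), but P39 is never established.

Q36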